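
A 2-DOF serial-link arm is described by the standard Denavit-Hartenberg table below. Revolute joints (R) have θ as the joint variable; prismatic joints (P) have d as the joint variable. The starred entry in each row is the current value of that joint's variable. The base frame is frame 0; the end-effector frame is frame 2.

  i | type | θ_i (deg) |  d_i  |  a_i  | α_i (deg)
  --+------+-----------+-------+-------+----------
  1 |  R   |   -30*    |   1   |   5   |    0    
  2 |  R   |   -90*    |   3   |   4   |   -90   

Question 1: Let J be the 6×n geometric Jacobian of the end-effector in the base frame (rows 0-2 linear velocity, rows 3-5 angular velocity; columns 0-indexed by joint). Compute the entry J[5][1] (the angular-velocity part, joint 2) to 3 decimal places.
1.000

axis z_1 = (0.0000,0.0000,1.0000); lever o_n−o_1 = (-2.0000,-3.4641,3.0000)
cross product → J_v[:, 1] = (3.4641,-2.0000,0.0000)
J_ω[:, 1] = z_1
entry J[5][1] = 1.0000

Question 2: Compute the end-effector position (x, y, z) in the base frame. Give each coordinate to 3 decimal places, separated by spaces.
2.330 -5.964 4.000

after link 1: o_1 = (4.3301, -2.5000, 1.0000)
after link 2: o_2 = (2.3301, -5.9641, 4.0000)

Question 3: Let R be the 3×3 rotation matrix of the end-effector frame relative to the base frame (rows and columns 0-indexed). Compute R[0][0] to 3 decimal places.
End-effector x-axis (col 0 of R) = (-0.5000,-0.8660,0.0000)
R[0][0] = -0.5000

-0.500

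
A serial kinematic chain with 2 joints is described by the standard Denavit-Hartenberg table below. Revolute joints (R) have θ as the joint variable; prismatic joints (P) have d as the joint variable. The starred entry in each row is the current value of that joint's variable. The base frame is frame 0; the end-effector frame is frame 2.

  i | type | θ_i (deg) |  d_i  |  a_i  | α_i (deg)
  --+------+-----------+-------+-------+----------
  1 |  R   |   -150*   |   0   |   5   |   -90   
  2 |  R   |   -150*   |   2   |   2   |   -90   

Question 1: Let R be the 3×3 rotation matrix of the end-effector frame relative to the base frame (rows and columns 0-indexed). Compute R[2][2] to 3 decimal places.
End-effector z-axis (col 2 of R) = (-0.4330,-0.2500,0.8660)
R[2][2] = 0.8660

0.866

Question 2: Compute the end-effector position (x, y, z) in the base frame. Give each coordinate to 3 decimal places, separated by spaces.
after link 1: o_1 = (-4.3301, -2.5000, 0.0000)
after link 2: o_2 = (-1.8301, -3.3660, 1.0000)

-1.830 -3.366 1.000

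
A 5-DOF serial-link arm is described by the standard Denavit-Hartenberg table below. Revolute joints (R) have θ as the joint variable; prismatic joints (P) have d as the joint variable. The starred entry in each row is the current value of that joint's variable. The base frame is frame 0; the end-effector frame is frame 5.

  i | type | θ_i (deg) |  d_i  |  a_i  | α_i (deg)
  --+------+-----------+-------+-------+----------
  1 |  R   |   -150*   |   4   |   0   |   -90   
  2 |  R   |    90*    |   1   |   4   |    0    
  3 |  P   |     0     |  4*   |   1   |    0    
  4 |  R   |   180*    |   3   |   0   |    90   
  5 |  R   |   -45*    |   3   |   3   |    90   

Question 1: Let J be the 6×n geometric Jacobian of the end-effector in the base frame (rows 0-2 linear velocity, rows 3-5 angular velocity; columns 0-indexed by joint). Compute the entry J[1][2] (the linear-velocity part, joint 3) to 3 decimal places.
-0.866

prismatic axis z_2 = (0.5000,-0.8660,0.0000)
J_v[:, 2] = z_2; J_ω[:, 2] = (0,0,0)
entry J[1][2] = -0.8660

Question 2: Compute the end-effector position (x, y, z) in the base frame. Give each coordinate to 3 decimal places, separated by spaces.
5.537 -3.591 1.121

after link 1: o_1 = (0.0000, 0.0000, 4.0000)
after link 2: o_2 = (0.5000, -0.8660, 0.0000)
after link 3: o_3 = (2.5000, -4.3301, -1.0000)
after link 4: o_4 = (4.0000, -6.9282, -1.0000)
after link 5: o_5 = (5.5374, -3.5911, 1.1213)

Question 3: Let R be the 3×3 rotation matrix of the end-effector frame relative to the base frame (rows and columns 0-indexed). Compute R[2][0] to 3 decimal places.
0.707

End-effector x-axis (col 0 of R) = (-0.3536,0.6124,0.7071)
R[2][0] = 0.7071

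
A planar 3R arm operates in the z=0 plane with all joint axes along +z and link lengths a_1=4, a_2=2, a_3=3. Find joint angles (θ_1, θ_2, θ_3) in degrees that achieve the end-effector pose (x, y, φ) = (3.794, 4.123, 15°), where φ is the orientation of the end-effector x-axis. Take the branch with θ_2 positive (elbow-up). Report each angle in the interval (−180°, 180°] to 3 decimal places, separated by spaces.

wrist centre = target − a_3·(cos φ, sin φ) = (0.8962, 3.3465)
cos θ_2 = (12.0026−4²−2²)/(2·4·2) = -0.4998; θ_2 = 119.9894° (elbow-up)
β = atan2(3.3465,0.8962) = 75.0077°; ψ = atan2(1.7322,3.0003) = 30.0000°
θ_1 = β − ψ = 45.0077°
θ_3 = φ − θ_1 − θ_2 = -149.9971° (wrapped to (-180°,180°])

45.008 119.989 -149.997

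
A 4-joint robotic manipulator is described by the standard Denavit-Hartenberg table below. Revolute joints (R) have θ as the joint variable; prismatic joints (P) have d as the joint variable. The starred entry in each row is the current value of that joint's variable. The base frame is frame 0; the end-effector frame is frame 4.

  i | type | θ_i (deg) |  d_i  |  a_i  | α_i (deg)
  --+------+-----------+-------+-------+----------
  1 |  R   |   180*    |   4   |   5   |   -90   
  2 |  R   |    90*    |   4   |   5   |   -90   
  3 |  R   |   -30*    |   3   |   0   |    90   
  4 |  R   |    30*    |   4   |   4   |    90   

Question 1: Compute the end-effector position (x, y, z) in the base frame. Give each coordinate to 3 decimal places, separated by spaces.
-0.000 -9.196 -2.000

after link 1: o_1 = (-5.0000, 0.0000, 4.0000)
after link 2: o_2 = (-5.0000, -4.0000, -1.0000)
after link 3: o_3 = (-2.0000, -4.0000, -1.0000)
after link 4: o_4 = (-0.0000, -9.1962, -2.0000)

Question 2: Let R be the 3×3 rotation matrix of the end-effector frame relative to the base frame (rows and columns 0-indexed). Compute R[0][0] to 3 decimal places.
End-effector x-axis (col 0 of R) = (0.5000,-0.4330,-0.7500)
R[0][0] = 0.5000

0.500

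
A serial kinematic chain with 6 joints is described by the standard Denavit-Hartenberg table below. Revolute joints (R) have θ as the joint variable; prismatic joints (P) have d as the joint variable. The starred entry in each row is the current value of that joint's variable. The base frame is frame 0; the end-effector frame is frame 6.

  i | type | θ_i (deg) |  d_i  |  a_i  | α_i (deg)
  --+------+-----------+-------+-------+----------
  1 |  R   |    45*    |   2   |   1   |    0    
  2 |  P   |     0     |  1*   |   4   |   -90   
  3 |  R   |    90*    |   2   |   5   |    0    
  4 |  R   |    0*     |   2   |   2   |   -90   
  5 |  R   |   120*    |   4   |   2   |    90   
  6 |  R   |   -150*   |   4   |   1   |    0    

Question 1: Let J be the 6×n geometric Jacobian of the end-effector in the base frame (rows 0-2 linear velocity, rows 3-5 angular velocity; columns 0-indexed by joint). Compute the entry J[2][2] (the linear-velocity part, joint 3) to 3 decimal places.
axis z_2 = (-0.7071,0.7071,0.0000); lever o_n−o_2 = (-3.1947,-1.7551,-9.8971)
cross product → J_v[:, 2] = (-6.9983,-6.9983,3.5000)
J_ω[:, 2] = z_2
entry J[2][2] = 3.5000

3.500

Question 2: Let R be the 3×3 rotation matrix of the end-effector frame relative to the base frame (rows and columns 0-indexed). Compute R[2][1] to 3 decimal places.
0.250

End-effector y-axis (col 1 of R) = (0.9186,0.3062,0.2500)
R[2][1] = 0.2500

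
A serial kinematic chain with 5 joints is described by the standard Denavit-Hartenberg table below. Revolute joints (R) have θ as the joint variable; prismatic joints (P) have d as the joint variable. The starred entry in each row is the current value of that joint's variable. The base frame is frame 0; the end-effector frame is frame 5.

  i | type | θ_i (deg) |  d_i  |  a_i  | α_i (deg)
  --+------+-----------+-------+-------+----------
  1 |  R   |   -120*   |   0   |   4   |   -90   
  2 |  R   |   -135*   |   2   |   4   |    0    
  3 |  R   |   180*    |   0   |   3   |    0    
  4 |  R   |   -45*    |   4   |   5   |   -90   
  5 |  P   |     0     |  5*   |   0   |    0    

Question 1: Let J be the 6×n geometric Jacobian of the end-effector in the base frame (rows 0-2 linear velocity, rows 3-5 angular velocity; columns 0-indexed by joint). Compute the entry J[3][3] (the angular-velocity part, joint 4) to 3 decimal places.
axis z_3 = (0.8660,-0.5000,0.0000); lever o_n−o_3 = (0.9641,-6.3301,-5.0000)
cross product → J_v[:, 3] = (2.5000,4.3301,-5.0000)
J_ω[:, 3] = z_3
entry J[3][3] = 0.8660

0.866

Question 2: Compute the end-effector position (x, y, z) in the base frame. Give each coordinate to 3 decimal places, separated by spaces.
1.050 -10.182 -4.293

after link 1: o_1 = (-2.0000, -3.4641, 0.0000)
after link 2: o_2 = (1.1463, -2.0146, 2.8284)
after link 3: o_3 = (0.0856, -3.8517, 0.7071)
after link 4: o_4 = (1.0497, -10.1819, 0.7071)
after link 5: o_5 = (1.0497, -10.1819, -4.2929)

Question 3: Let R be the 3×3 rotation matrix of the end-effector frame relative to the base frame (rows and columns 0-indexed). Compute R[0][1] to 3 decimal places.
End-effector y-axis (col 1 of R) = (-0.8660,0.5000,-0.0000)
R[0][1] = -0.8660

-0.866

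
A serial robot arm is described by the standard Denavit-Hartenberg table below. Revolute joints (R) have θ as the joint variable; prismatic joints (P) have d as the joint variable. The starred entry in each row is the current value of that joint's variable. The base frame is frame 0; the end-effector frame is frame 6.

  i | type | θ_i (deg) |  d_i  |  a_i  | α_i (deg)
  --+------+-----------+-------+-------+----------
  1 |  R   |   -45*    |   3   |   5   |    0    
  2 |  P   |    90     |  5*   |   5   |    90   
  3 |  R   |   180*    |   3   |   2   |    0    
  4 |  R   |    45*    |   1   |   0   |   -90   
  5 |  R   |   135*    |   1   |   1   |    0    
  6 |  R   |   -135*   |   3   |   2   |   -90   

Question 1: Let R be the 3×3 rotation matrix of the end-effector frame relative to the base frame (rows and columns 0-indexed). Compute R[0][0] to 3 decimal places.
-0.500

End-effector x-axis (col 0 of R) = (-0.5000,-0.5000,-0.7071)
R[0][0] = -0.5000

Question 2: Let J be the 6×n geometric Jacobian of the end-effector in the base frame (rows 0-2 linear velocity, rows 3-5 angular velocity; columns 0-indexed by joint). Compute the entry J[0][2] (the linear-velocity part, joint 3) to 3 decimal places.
2.646

axis z_2 = (0.7071,-0.7071,0.0000); lever o_n−o_2 = (2.2678,-2.3891,-3.7426)
cross product → J_v[:, 2] = (2.6464,2.6464,-0.0858)
J_ω[:, 2] = z_2
entry J[0][2] = 2.6464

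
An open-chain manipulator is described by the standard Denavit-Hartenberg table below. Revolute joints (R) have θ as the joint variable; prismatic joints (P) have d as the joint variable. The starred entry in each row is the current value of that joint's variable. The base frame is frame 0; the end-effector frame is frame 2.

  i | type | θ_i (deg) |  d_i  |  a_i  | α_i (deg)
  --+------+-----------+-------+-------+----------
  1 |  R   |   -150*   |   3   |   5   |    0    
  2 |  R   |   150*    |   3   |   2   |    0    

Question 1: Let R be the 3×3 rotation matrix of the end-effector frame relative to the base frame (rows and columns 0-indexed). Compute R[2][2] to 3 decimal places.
1.000

End-effector z-axis (col 2 of R) = (0.0000,0.0000,1.0000)
R[2][2] = 1.0000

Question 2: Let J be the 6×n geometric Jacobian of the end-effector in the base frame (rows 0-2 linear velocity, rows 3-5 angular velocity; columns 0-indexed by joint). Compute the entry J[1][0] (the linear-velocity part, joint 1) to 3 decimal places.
-2.330

axis z_0 = ẑ; lever o_n−o_0 = (-2.3301,-2.5000,6.0000)
cross product → J_v[:, 0] = (2.5000,-2.3301,0.0000)
J_ω[:, 0] = z_0
entry J[1][0] = -2.3301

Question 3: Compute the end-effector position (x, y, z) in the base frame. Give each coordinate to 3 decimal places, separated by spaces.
after link 1: o_1 = (-4.3301, -2.5000, 3.0000)
after link 2: o_2 = (-2.3301, -2.5000, 6.0000)

-2.330 -2.500 6.000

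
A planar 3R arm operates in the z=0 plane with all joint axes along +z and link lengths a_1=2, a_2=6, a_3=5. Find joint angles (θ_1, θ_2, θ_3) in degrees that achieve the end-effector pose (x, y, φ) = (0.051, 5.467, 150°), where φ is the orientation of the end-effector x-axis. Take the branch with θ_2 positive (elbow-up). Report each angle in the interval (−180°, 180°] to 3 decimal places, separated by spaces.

wrist centre = target − a_3·(cos φ, sin φ) = (4.3811, 2.9670)
cos θ_2 = (27.9974−2²−6²)/(2·2·6) = -0.5001; θ_2 = 120.0073° (elbow-up)
β = atan2(2.9670,4.3811) = 34.1068°; ψ = atan2(5.1958,-1.0007) = 100.9012°
θ_1 = β − ψ = -66.7944°
θ_3 = φ − θ_1 − θ_2 = 96.7872° (wrapped to (-180°,180°])

-66.794 120.007 96.787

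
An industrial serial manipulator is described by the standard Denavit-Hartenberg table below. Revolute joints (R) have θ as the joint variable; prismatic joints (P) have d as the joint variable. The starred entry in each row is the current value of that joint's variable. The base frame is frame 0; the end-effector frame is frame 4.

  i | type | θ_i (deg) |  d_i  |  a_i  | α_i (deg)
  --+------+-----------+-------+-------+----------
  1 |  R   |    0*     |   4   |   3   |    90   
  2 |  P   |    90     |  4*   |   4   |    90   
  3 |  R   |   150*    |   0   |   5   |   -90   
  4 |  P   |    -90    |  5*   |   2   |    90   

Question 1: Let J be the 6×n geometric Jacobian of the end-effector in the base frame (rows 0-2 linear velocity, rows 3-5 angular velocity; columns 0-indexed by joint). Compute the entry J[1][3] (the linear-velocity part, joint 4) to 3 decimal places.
0.866

prismatic axis z_3 = (0.0000,0.8660,-0.5000)
J_v[:, 3] = z_3; J_ω[:, 3] = (0,0,0)
entry J[1][3] = 0.8660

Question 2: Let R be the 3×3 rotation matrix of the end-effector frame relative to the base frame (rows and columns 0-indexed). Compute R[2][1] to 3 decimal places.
End-effector y-axis (col 1 of R) = (0.0000,0.8660,-0.5000)
R[2][1] = -0.5000

-0.500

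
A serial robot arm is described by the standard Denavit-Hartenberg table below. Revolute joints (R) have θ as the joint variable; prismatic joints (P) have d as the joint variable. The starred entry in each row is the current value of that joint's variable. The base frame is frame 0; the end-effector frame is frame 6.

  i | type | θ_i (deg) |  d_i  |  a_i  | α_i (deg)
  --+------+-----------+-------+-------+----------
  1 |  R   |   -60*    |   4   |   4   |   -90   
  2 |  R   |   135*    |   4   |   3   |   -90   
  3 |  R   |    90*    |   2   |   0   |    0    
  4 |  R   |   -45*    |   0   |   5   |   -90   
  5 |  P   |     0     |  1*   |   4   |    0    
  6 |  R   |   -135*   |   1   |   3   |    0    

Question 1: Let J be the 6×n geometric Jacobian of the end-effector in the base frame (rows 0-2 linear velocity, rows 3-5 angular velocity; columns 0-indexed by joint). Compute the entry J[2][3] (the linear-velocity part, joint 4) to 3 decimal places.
4.439

axis z_3 = (-0.3536,0.6124,0.7071); lever o_n−o_3 = (-7.4067,0.2725,-0.9393)
cross product → J_v[:, 3] = (-0.7679,-5.5695,4.4393)
J_ω[:, 3] = z_3
entry J[2][3] = 4.4393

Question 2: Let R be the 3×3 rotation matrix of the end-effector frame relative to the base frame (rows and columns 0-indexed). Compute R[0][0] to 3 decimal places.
0.360

End-effector x-axis (col 0 of R) = (0.3598,0.3768,0.8536)
R[0][0] = 0.3598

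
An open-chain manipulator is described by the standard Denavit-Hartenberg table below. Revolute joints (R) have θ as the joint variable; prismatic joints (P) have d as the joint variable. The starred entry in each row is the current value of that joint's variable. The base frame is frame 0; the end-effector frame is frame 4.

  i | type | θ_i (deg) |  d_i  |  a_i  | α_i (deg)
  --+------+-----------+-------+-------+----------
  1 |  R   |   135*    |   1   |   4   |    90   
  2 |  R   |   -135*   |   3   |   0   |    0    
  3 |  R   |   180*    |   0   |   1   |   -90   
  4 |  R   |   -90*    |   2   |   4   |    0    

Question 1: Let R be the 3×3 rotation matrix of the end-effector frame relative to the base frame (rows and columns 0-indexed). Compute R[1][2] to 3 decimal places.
End-effector z-axis (col 2 of R) = (0.5000,-0.5000,0.7071)
R[1][2] = -0.5000

-0.500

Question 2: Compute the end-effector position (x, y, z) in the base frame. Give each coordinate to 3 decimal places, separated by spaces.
after link 1: o_1 = (-2.8284, 2.8284, 1.0000)
after link 2: o_2 = (-0.7071, 4.9497, 1.0000)
after link 3: o_3 = (-1.2071, 5.4497, 1.7071)
after link 4: o_4 = (2.6213, 7.2782, 3.1213)

2.621 7.278 3.121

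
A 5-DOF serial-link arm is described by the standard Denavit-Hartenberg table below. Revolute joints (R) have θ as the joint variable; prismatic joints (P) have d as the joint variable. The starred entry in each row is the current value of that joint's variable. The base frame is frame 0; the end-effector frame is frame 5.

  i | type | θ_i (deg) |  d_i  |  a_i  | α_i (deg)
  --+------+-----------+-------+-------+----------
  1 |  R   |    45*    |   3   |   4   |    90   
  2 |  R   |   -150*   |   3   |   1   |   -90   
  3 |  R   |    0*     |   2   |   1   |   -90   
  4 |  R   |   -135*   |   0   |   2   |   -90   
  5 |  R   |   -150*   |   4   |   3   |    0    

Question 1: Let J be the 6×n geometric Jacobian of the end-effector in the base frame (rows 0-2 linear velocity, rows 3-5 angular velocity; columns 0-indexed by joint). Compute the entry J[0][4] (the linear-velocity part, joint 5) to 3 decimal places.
-0.813

axis z_4 = (-0.1830,-0.1830,-0.9659); lever o_n−o_4 = (-3.5672,-1.4459,-3.1913)
cross product → J_v[:, 4] = (-0.8126,2.8616,-0.3882)
J_ω[:, 4] = z_4
entry J[0][4] = -0.8126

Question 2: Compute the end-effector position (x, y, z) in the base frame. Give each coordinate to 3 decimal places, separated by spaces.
2.231 0.110 -3.441

after link 1: o_1 = (2.8284, 2.8284, 3.0000)
after link 2: o_2 = (4.3374, 0.0947, 2.5000)
after link 3: o_3 = (4.4321, 0.1895, 0.2679)
after link 4: o_4 = (5.7981, 1.5555, -0.2497)
after link 5: o_5 = (2.2309, 0.1096, -3.4410)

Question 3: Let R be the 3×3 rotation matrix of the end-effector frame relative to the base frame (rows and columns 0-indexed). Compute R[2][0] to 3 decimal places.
End-effector x-axis (col 0 of R) = (-0.9451,-0.2380,0.2241)
R[2][0] = 0.2241

0.224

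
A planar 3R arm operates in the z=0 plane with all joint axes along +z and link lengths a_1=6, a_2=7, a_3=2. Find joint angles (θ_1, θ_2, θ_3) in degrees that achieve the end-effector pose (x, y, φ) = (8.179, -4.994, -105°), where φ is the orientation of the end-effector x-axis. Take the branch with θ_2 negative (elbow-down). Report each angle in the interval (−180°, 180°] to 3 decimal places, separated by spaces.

wrist centre = target − a_3·(cos φ, sin φ) = (8.6966, -3.0621)
cos θ_2 = (85.0083−6²−7²)/(2·6·7) = 0.0001; θ_2 = -89.9944° (elbow-down)
β = atan2(-3.0621,8.6966) = -19.3975°; ψ = atan2(-7.0000,6.0007) = -49.3955°
θ_1 = β − ψ = 29.9979°
θ_3 = φ − θ_1 − θ_2 = -45.0036° (wrapped to (-180°,180°])

29.998 -89.994 -45.004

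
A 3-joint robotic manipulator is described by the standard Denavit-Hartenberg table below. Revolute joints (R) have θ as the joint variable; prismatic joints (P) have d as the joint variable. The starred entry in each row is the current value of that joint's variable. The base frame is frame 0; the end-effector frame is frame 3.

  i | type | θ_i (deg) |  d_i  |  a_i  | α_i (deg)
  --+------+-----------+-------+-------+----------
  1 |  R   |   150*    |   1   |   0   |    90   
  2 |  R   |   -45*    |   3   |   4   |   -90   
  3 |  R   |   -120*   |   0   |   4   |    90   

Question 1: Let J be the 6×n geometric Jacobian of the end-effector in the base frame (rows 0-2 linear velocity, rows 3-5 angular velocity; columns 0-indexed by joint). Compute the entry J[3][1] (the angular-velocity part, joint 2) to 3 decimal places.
axis z_1 = (0.5000,0.8660,0.0000); lever o_n−o_1 = (2.0073,6.3052,-1.4142)
cross product → J_v[:, 1] = (-1.2247,0.7071,1.4142)
J_ω[:, 1] = z_1
entry J[3][1] = 0.5000

0.500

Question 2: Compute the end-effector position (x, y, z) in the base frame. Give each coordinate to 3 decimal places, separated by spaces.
after link 1: o_1 = (0.0000, 0.0000, 1.0000)
after link 2: o_2 = (-0.9495, 4.0123, -1.8284)
after link 3: o_3 = (2.0073, 6.3052, -0.4142)

2.007 6.305 -0.414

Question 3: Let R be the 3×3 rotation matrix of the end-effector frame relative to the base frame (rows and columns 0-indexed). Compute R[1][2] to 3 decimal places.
-0.739

End-effector z-axis (col 2 of R) = (0.2803,-0.7392,0.6124)
R[1][2] = -0.7392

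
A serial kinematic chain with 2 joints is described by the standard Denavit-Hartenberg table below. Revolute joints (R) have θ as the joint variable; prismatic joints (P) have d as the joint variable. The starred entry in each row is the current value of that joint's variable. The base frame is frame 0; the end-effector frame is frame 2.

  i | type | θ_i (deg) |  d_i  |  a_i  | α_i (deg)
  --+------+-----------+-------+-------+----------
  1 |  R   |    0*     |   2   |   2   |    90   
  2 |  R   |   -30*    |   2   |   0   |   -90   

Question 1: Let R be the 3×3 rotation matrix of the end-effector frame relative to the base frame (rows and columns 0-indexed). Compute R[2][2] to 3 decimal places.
0.866

End-effector z-axis (col 2 of R) = (0.5000,-0.0000,0.8660)
R[2][2] = 0.8660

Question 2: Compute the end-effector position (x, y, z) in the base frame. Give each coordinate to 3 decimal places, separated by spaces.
2.000 -2.000 2.000

after link 1: o_1 = (2.0000, 0.0000, 2.0000)
after link 2: o_2 = (2.0000, -2.0000, 2.0000)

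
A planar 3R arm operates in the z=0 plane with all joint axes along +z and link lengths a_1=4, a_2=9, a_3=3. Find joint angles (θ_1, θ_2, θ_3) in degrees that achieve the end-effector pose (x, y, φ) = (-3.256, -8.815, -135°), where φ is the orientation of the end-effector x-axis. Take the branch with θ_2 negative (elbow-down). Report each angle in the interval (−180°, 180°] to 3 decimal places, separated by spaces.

wrist centre = target − a_3·(cos φ, sin φ) = (-1.1347, -6.6937)
cos θ_2 = (46.0928−4²−9²)/(2·4·9) = -0.7070; θ_2 = -134.9949° (elbow-down)
β = atan2(-6.6937,-1.1347) = -99.6210°; ψ = atan2(-6.3645,-2.3634) = -110.3719°
θ_1 = β − ψ = 10.7509°
θ_3 = φ − θ_1 − θ_2 = -10.7560° (wrapped to (-180°,180°])

10.751 -134.995 -10.756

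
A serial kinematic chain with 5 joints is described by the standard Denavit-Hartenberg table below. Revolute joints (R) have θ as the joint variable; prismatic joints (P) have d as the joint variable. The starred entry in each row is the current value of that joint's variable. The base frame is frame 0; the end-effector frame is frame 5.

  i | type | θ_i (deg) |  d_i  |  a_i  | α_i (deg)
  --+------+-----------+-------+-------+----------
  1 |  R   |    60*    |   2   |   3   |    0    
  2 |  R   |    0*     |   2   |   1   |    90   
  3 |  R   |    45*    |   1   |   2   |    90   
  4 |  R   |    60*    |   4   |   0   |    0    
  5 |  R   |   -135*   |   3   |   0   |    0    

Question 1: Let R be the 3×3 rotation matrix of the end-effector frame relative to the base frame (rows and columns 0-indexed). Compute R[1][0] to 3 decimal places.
0.641

End-effector x-axis (col 0 of R) = (-0.7450,0.6415,0.1830)
R[1][0] = 0.6415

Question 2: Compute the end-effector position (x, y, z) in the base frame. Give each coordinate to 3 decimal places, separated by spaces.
6.048 8.475 0.464

after link 1: o_1 = (1.5000, 2.5981, 2.0000)
after link 2: o_2 = (2.0000, 3.4641, 4.0000)
after link 3: o_3 = (3.5731, 4.1888, 5.4142)
after link 4: o_4 = (4.9873, 6.6383, 2.5858)
after link 5: o_5 = (6.0480, 8.4755, 0.4645)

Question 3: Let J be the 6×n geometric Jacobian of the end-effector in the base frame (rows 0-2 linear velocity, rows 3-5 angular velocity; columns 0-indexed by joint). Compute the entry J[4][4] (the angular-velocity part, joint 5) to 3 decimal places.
axis z_4 = (0.3536,0.6124,-0.7071); lever o_n−o_4 = (1.0607,1.8371,-2.1213)
cross product → J_v[:, 4] = (0.0000,-0.0000,0.0000)
J_ω[:, 4] = z_4
entry J[4][4] = 0.6124

0.612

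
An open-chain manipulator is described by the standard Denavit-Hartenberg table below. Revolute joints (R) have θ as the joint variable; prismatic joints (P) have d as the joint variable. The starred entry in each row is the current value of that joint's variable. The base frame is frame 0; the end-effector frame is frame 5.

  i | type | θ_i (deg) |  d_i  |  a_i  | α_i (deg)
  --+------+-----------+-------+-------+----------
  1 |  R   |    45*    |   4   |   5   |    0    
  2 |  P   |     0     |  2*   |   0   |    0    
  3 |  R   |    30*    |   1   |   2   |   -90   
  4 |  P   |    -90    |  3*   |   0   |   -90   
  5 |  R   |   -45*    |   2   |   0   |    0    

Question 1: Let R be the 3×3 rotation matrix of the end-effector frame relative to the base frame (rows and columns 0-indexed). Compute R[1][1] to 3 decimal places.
End-effector y-axis (col 1 of R) = (0.6830,-0.1830,0.7071)
R[1][1] = -0.1830

-0.183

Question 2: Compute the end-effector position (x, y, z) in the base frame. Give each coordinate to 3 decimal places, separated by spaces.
after link 1: o_1 = (3.5355, 3.5355, 4.0000)
after link 2: o_2 = (3.5355, 3.5355, 6.0000)
after link 3: o_3 = (4.0532, 5.4674, 7.0000)
after link 4: o_4 = (1.1554, 6.2438, 7.0000)
after link 5: o_5 = (1.6730, 8.1757, 7.0000)

1.673 8.176 7.000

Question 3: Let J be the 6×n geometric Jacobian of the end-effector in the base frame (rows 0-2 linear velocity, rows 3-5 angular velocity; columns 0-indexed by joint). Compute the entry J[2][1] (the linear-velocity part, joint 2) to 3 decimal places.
1.000

prismatic axis z_1 = (0.0000,0.0000,1.0000)
J_v[:, 1] = z_1; J_ω[:, 1] = (0,0,0)
entry J[2][1] = 1.0000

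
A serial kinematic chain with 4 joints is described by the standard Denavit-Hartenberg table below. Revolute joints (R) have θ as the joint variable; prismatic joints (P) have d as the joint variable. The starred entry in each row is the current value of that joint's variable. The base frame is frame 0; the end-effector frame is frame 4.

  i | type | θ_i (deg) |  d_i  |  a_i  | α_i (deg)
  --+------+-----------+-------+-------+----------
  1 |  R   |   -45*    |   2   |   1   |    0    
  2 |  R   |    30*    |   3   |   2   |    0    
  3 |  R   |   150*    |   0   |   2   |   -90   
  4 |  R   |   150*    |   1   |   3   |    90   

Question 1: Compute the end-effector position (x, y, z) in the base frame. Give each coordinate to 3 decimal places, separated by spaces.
after link 1: o_1 = (0.7071, -0.7071, 2.0000)
after link 2: o_2 = (2.6390, -1.2247, 5.0000)
after link 3: o_3 = (1.2247, 0.1895, 5.0000)
after link 4: o_4 = (2.3548, -2.3548, 3.5000)

2.355 -2.355 3.500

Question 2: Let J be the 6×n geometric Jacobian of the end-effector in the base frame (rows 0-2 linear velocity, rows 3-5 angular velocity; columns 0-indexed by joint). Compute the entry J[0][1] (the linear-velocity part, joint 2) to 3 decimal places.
axis z_1 = (0.0000,0.0000,1.0000); lever o_n−o_1 = (1.6476,-1.6476,1.5000)
cross product → J_v[:, 1] = (1.6476,1.6476,-0.0000)
J_ω[:, 1] = z_1
entry J[0][1] = 1.6476

1.648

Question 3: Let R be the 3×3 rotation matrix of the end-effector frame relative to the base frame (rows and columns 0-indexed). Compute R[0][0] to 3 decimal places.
0.612

End-effector x-axis (col 0 of R) = (0.6124,-0.6124,-0.5000)
R[0][0] = 0.6124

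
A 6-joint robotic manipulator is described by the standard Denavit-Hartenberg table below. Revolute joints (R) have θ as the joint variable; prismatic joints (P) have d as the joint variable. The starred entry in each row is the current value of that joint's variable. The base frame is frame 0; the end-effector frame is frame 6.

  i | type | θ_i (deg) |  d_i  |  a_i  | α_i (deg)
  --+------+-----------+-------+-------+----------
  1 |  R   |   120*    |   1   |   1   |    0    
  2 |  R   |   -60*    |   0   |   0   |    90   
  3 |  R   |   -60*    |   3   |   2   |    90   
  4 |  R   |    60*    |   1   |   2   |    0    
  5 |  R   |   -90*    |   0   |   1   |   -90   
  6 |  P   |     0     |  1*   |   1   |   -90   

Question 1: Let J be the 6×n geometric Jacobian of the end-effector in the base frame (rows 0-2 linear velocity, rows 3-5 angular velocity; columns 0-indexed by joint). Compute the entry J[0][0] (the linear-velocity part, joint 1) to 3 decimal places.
-0.083

axis z_0 = ẑ; lever o_n−o_0 = (4.3571,0.0825,-4.0311)
cross product → J_v[:, 0] = (-0.0825,4.3571,0.0000)
J_ω[:, 0] = z_0
entry J[0][0] = -0.0825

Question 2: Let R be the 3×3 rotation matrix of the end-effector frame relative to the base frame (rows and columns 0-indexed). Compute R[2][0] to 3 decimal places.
End-effector x-axis (col 0 of R) = (-0.2165,0.6250,-0.7500)
R[2][0] = -0.7500

-0.750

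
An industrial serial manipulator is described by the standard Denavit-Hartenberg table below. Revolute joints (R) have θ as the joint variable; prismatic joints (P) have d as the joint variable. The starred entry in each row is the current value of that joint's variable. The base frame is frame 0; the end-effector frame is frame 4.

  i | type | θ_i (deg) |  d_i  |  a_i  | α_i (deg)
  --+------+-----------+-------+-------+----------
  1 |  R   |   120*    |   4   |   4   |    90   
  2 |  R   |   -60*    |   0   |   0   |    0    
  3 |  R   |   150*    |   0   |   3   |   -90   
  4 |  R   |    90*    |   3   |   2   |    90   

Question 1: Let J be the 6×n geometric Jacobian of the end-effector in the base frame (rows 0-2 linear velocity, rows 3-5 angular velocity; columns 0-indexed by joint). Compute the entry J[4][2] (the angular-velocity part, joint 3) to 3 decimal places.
0.500

axis z_2 = (0.8660,0.5000,0.0000); lever o_n−o_2 = (-0.2321,-3.5981,3.0000)
cross product → J_v[:, 2] = (1.5000,-2.5981,-3.0000)
J_ω[:, 2] = z_2
entry J[4][2] = 0.5000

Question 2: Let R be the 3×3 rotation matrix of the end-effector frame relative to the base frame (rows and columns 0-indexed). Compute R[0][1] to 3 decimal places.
End-effector y-axis (col 1 of R) = (0.5000,-0.8660,-0.0000)
R[0][1] = 0.5000

0.500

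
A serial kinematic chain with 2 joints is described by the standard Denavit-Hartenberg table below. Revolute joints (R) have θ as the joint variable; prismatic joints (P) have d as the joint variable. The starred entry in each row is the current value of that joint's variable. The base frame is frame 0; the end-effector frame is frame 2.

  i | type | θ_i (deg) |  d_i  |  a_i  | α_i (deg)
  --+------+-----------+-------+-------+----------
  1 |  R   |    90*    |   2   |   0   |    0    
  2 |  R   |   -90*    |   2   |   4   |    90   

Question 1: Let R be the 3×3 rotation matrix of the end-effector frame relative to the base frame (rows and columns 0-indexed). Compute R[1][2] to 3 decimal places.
-1.000

End-effector z-axis (col 2 of R) = (0.0000,-1.0000,0.0000)
R[1][2] = -1.0000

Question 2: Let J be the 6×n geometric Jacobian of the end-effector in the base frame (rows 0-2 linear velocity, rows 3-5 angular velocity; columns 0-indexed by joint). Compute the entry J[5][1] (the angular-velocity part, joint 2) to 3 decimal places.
1.000

axis z_1 = (0.0000,0.0000,1.0000); lever o_n−o_1 = (4.0000,0.0000,2.0000)
cross product → J_v[:, 1] = (0.0000,4.0000,0.0000)
J_ω[:, 1] = z_1
entry J[5][1] = 1.0000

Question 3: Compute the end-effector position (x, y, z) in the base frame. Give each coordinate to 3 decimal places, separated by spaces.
after link 1: o_1 = (0.0000, 0.0000, 2.0000)
after link 2: o_2 = (4.0000, 0.0000, 4.0000)

4.000 0.000 4.000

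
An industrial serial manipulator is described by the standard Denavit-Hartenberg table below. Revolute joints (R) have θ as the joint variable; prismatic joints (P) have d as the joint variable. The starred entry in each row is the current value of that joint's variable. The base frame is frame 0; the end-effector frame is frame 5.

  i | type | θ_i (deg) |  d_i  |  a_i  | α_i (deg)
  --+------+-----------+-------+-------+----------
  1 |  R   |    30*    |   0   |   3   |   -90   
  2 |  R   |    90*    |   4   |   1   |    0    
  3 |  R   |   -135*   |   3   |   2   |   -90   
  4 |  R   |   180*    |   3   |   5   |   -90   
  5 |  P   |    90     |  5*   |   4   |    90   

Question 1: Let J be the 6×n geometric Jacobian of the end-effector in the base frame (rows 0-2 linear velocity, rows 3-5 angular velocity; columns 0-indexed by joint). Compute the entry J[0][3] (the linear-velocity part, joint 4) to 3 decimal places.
0.562

axis z_3 = (0.6124,0.3536,-0.7071); lever o_n−o_3 = (-6.1742,2.2088,-2.8284)
cross product → J_v[:, 3] = (0.5619,6.0979,3.5355)
J_ω[:, 3] = z_3
entry J[0][3] = 0.5619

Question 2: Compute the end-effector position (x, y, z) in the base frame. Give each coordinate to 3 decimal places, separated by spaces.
after link 1: o_1 = (2.5981, 1.5000, 0.0000)
after link 2: o_2 = (0.5981, 4.9641, -1.0000)
after link 3: o_3 = (0.3228, 8.2693, 0.4142)
after link 4: o_4 = (-0.9019, 7.5622, -5.2426)
after link 5: o_5 = (-5.8514, 10.4781, -2.4142)

-5.851 10.478 -2.414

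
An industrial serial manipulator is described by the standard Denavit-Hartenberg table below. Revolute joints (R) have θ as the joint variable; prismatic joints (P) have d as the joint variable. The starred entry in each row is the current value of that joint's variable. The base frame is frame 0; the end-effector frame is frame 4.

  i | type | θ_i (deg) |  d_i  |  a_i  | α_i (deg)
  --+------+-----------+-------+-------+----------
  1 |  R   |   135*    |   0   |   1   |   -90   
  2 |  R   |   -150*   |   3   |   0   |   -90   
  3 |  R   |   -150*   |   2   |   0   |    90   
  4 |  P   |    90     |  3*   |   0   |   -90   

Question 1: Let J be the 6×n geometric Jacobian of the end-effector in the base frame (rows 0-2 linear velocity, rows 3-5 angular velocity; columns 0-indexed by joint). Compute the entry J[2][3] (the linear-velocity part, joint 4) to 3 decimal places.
prismatic axis z_3 = (0.3062,0.9186,-0.2500)
J_v[:, 3] = z_3; J_ω[:, 3] = (0,0,0)
entry J[2][3] = -0.2500

-0.250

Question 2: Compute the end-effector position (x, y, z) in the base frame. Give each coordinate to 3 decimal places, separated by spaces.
after link 1: o_1 = (-0.7071, 0.7071, 0.0000)
after link 2: o_2 = (-2.8284, -1.4142, 0.0000)
after link 3: o_3 = (-3.5355, -0.7071, 1.7321)
after link 4: o_4 = (-2.6170, 2.0486, 0.9821)

-2.617 2.049 0.982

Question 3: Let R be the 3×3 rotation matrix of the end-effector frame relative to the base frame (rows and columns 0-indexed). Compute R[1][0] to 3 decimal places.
End-effector x-axis (col 0 of R) = (-0.3536,0.3536,0.8660)
R[1][0] = 0.3536

0.354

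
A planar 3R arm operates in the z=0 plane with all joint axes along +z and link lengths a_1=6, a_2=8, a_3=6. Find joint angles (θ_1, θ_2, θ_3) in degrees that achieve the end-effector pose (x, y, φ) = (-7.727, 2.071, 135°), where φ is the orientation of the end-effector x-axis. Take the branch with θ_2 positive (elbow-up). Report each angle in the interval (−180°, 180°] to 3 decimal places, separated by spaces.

wrist centre = target − a_3·(cos φ, sin φ) = (-3.4844, -2.1716)
cos θ_2 = (16.8568−6²−8²)/(2·6·8) = -0.8661; θ_2 = 150.0057° (elbow-up)
β = atan2(-2.1716,-3.4844) = -148.0666°; ψ = atan2(3.9993,-0.9286) = 103.0719°
θ_1 = β − ψ = -251.1385°
θ_3 = φ − θ_1 − θ_2 = -123.8672° (wrapped to (-180°,180°])

108.861 150.006 -123.867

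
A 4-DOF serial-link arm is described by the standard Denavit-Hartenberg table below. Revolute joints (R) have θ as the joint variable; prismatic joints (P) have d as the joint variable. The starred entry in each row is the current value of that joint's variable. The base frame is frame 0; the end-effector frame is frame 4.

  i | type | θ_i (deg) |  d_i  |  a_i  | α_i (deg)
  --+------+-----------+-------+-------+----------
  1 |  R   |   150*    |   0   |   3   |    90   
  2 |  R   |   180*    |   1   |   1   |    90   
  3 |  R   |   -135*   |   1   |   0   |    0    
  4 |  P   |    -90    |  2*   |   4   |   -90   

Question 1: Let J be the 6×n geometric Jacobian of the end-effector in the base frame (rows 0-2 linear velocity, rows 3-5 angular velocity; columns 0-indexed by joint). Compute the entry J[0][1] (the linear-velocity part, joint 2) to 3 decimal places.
axis z_1 = (0.5000,0.8660,0.0000); lever o_n−o_1 = (0.3307,4.2297,3.0000)
cross product → J_v[:, 1] = (2.5981,-1.5000,1.8284)
J_ω[:, 1] = z_1
entry J[0][1] = 2.5981

2.598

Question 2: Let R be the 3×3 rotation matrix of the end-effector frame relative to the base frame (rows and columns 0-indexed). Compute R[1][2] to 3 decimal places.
-0.259

End-effector z-axis (col 2 of R) = (-0.9659,-0.2588,-0.0000)
R[1][2] = -0.2588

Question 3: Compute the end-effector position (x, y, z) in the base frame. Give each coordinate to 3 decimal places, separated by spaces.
after link 1: o_1 = (-2.5981, 1.5000, 0.0000)
after link 2: o_2 = (-1.2321, 1.8660, 0.0000)
after link 3: o_3 = (-1.2321, 1.8660, 1.0000)
after link 4: o_4 = (-2.2673, 5.7297, 3.0000)

-2.267 5.730 3.000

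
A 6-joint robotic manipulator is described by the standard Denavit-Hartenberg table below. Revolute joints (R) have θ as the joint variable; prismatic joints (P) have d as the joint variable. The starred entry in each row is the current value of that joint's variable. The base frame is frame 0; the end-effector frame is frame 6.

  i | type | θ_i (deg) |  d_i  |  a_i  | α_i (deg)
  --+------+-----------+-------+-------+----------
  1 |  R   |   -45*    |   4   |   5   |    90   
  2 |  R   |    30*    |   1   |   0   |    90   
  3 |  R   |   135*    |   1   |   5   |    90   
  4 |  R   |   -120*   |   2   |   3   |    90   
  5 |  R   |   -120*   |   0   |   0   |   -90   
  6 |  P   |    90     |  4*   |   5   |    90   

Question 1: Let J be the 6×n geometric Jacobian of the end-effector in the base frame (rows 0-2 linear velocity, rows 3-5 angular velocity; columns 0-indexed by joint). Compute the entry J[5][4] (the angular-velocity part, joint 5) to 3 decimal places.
-0.127

axis z_4 = (0.9848,-0.1188,-0.1268); lever o_n−o_4 = (-4.2346,3.6365,3.1375)
cross product → J_v[:, 4] = (0.0886,-2.5527,3.0783)
J_ω[:, 4] = z_4
entry J[5][4] = -0.1268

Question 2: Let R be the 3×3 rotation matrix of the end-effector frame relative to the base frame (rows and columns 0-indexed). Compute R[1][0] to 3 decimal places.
0.119

End-effector x-axis (col 0 of R) = (-0.9848,0.1188,0.1268)
R[1][0] = 0.1188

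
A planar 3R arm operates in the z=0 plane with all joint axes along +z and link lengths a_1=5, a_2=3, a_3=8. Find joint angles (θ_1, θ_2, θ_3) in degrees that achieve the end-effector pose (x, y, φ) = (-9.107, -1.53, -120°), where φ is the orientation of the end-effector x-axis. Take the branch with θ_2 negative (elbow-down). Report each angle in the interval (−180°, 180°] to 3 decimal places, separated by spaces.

149.992 -44.976 134.985

wrist centre = target − a_3·(cos φ, sin φ) = (-5.1070, 5.3982)
cos θ_2 = (55.2220−5²−3²)/(2·5·3) = 0.7074; θ_2 = -44.9761° (elbow-down)
β = atan2(5.3982,-5.1070) = 133.4122°; ψ = atan2(-2.1204,7.1222) = -16.5794°
θ_1 = β − ψ = 149.9916°
θ_3 = φ − θ_1 − θ_2 = 134.9845° (wrapped to (-180°,180°])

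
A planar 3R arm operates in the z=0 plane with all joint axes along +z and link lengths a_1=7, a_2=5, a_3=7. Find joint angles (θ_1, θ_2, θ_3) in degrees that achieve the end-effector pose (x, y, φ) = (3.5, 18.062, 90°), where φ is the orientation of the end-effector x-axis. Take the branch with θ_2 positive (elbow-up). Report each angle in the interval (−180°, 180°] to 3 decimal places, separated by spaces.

59.997 30.006 -0.004

wrist centre = target − a_3·(cos φ, sin φ) = (3.5000, 11.0620)
cos θ_2 = (134.6178−7²−5²)/(2·7·5) = 0.8660; θ_2 = 30.0064° (elbow-up)
β = atan2(11.0620,3.5000) = 72.4427°; ψ = atan2(2.5005,11.3298) = 12.4456°
θ_1 = β − ψ = 59.9971°
θ_3 = φ − θ_1 − θ_2 = -0.0035° (wrapped to (-180°,180°])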